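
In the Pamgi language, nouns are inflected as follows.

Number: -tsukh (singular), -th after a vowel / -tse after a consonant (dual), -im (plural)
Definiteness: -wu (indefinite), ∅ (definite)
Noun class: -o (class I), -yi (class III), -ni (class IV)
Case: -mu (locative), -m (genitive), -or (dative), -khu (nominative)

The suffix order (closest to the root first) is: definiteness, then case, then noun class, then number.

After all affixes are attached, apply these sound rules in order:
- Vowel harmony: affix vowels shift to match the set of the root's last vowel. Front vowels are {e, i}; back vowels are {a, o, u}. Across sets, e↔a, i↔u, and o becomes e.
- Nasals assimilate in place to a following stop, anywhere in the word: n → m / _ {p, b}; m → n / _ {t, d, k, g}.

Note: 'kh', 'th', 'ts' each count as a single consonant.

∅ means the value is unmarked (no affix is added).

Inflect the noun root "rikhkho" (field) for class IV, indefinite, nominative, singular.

Attach definiteness indefinite -wu → rikhkhowu.
Attach case nominative -khu → rikhkhowukhu.
Attach noun class class IV -ni → rikhkhowukhuni.
Attach number singular -tsukh → rikhkhowukhunitsukh.
Apply vowel harmony: rikhkhowukhunitsukh → rikhkhowukhunutsukh.
Nasal assimilation: no change.

rikhkhowukhunutsukh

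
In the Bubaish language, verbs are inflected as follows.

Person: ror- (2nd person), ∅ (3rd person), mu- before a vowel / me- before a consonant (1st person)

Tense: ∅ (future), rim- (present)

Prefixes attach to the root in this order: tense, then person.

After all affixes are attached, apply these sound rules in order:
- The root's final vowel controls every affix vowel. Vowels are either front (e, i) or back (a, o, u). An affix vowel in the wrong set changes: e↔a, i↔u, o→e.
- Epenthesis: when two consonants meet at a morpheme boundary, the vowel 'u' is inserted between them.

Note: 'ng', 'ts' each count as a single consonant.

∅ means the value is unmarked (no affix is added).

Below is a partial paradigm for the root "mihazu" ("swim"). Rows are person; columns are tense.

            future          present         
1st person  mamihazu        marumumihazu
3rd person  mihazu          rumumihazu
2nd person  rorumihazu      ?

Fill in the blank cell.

Attach tense present rim- → rimmihazu.
Attach person 2nd person ror- → rorrimmihazu.
Apply vowel harmony: rorrimmihazu → rorrummihazu.
Apply epenthesis: rorrummihazu → rorurumumihazu.

rorurumumihazu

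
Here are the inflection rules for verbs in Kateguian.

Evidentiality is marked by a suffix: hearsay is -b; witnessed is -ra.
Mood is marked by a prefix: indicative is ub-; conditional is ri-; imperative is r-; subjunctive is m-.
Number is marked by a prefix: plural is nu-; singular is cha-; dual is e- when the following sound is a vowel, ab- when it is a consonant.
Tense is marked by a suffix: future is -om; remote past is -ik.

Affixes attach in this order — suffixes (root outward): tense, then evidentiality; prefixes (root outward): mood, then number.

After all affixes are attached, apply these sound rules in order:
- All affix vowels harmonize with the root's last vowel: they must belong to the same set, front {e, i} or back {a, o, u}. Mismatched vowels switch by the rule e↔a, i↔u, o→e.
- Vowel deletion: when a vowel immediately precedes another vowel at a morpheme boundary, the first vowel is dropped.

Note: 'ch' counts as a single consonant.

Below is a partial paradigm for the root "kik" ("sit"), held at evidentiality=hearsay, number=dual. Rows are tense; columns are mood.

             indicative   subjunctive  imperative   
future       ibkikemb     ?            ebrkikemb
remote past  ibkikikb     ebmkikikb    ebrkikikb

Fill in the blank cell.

ebmkikemb

Attach tense future -om → kikom.
Attach mood subjunctive m- → mkikom.
Attach evidentiality hearsay -b → mkikomb.
Attach number dual ab- (before consonant 'm') → abmkikomb.
Apply vowel harmony: abmkikomb → ebmkikemb.
Vowel deletion: no change.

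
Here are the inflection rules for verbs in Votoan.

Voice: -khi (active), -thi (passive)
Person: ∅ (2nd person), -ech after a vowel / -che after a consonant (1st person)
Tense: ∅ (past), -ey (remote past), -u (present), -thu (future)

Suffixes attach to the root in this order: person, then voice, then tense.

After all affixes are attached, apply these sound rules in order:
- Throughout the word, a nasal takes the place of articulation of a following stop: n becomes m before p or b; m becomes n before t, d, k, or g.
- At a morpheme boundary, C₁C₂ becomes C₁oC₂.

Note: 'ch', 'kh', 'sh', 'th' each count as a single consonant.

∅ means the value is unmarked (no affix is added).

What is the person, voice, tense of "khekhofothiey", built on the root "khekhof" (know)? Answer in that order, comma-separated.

Segment: khekhof-thi-ey.
person: ∅ → 2nd person.
voice: -thi → passive.
tense: -ey → remote past.

2nd person, passive, remote past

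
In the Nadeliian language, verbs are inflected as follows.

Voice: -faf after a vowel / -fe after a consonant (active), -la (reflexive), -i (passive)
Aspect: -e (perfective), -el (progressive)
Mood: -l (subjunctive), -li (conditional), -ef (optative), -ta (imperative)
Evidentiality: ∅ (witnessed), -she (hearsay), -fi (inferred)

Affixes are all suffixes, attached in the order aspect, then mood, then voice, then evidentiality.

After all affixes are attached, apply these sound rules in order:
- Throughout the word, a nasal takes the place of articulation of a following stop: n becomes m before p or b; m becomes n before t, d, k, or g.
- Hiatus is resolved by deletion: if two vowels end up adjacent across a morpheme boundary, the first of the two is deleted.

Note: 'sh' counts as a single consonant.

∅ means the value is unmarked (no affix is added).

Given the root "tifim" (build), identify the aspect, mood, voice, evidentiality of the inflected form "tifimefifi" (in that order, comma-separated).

Segment: tifim-e-ef-i-fi.
aspect: -e → perfective.
mood: -ef → optative.
voice: -i → passive.
evidentiality: -fi → inferred.

perfective, optative, passive, inferred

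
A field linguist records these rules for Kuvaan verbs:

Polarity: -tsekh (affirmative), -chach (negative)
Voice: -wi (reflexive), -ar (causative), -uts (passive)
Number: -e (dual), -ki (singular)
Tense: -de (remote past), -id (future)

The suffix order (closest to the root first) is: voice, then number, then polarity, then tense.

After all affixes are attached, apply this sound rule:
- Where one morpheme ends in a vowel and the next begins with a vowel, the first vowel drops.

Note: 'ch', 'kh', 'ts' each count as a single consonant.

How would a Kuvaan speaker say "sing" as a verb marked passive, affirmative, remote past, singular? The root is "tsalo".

Attach voice passive -uts → tsalouts.
Attach number singular -ki → tsaloutski.
Attach polarity affirmative -tsekh → tsaloutskitsekh.
Attach tense remote past -de → tsaloutskitsekhde.
Apply vowel deletion: tsaloutskitsekhde → tsalutskitsekhde.

tsalutskitsekhde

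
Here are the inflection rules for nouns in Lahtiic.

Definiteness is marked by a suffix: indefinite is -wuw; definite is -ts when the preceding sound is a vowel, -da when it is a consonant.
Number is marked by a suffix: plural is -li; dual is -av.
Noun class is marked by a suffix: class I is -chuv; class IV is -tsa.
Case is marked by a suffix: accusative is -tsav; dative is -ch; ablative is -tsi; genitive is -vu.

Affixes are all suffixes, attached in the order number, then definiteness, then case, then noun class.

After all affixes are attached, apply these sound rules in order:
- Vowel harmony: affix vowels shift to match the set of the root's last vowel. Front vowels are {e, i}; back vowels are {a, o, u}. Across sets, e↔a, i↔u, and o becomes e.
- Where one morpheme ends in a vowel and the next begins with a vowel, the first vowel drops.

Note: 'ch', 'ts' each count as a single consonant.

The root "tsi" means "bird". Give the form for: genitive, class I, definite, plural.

Attach number plural -li → tsili.
Attach definiteness definite -ts (after vowel 'i') → tsilits.
Attach case genitive -vu → tsilitsvu.
Attach noun class class I -chuv → tsilitsvuchuv.
Apply vowel harmony: tsilitsvuchuv → tsilitsvichiv.
Vowel deletion: no change.

tsilitsvichiv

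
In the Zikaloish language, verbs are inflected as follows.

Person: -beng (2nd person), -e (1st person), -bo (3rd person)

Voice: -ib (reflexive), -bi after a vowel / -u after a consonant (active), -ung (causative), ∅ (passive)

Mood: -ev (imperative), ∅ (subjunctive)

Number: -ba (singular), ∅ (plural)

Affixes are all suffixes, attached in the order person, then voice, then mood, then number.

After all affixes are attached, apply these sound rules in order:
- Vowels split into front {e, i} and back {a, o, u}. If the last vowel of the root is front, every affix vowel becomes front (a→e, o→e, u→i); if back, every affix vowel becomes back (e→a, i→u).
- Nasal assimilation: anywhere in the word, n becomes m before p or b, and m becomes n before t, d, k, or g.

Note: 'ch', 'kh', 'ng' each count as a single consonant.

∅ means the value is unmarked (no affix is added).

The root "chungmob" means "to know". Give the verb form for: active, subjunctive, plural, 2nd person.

Attach person 2nd person -beng → chungmobbeng.
Attach voice active -u (after consonant 'ng') → chungmobbengu.
mood = subjunctive: zero marking, form stays chungmobbengu.
number = plural: zero marking, form stays chungmobbengu.
Apply vowel harmony: chungmobbengu → chungmobbangu.
Nasal assimilation: no change.

chungmobbangu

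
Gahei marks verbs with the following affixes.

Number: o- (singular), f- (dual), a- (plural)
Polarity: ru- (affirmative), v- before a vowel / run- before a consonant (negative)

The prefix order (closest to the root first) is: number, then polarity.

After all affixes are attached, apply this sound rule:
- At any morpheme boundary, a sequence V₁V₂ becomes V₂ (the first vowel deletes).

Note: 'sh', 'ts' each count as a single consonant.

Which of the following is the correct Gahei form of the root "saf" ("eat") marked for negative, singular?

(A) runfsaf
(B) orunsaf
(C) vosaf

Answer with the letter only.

Attach number singular o- → osaf.
Attach polarity negative v- (before vowel 'o') → vosaf.
Vowel deletion: no change.
So the correct form is vosaf, option (C).
(B) orunsaf is wrong: it has the affixes in the wrong order.
(A) runfsaf is wrong: it uses dual instead of singular for number.

C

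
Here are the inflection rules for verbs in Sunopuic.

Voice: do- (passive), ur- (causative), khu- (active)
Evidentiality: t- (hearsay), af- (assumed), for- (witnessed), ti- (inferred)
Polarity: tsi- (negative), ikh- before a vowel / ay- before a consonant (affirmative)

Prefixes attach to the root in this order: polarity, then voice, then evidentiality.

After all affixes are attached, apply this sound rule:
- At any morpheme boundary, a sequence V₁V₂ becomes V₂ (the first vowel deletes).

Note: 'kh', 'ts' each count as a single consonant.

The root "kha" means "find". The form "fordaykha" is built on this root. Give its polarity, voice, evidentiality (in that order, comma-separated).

affirmative, passive, witnessed

Segment: for-do-ay-kha.
polarity: ikh/ay- → affirmative.
voice: do- → passive.
evidentiality: for- → witnessed.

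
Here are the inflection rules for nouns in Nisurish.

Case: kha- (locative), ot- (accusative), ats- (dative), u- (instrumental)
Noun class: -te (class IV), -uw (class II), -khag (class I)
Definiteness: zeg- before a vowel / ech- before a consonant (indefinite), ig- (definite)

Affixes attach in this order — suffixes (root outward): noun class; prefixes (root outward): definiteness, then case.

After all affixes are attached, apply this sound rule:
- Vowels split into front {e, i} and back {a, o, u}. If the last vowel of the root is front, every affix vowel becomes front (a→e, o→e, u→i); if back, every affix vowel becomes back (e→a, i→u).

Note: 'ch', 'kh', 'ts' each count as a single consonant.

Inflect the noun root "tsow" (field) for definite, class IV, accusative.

Attach definiteness definite ig- → igtsow.
Attach case accusative ot- → otigtsow.
Attach noun class class IV -te → otigtsowte.
Apply vowel harmony: otigtsowte → otugtsowta.

otugtsowta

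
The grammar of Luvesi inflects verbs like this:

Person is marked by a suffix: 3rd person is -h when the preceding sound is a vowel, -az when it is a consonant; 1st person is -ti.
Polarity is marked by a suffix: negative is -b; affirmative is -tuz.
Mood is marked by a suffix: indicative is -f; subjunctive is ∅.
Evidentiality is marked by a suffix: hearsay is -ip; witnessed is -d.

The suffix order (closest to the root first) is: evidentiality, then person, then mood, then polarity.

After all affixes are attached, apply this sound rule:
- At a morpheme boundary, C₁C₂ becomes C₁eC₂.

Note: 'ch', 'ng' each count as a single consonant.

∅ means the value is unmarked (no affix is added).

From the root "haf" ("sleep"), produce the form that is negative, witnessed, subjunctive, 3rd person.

Attach evidentiality witnessed -d → hafd.
Attach person 3rd person -az (after consonant 'd') → hafdaz.
mood = subjunctive: zero marking, form stays hafdaz.
Attach polarity negative -b → hafdazb.
Apply epenthesis: hafdazb → hafedazeb.

hafedazeb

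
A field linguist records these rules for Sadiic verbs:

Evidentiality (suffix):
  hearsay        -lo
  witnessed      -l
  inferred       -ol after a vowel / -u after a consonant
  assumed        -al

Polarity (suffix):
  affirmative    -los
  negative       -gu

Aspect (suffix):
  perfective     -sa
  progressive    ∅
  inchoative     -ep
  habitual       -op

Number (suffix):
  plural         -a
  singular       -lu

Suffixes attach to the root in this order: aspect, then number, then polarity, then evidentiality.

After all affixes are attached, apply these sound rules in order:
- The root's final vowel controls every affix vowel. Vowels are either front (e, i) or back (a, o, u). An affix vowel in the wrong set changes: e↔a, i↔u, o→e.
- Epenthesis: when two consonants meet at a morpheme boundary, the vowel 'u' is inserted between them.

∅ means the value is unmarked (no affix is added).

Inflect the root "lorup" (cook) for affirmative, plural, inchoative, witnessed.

Attach aspect inchoative -ep → lorupep.
Attach number plural -a → lorupepa.
Attach polarity affirmative -los → lorupepalos.
Attach evidentiality witnessed -l → lorupepalosl.
Apply vowel harmony: lorupepalosl → lorupapalosl.
Apply epenthesis: lorupapalosl → lorupapalosul.

lorupapalosul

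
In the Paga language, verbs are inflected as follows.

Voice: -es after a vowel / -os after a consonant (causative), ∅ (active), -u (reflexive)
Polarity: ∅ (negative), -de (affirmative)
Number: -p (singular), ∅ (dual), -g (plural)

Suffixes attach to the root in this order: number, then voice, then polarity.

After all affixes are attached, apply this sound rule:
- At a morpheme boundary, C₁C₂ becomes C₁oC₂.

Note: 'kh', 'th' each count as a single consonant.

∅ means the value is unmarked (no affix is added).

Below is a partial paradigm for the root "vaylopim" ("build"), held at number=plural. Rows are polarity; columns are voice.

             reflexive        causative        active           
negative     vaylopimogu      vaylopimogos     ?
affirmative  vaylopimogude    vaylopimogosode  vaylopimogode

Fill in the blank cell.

vaylopimog

Attach number plural -g → vaylopimg.
voice = active: zero marking, form stays vaylopimg.
polarity = negative: zero marking, form stays vaylopimg.
Apply epenthesis: vaylopimg → vaylopimog.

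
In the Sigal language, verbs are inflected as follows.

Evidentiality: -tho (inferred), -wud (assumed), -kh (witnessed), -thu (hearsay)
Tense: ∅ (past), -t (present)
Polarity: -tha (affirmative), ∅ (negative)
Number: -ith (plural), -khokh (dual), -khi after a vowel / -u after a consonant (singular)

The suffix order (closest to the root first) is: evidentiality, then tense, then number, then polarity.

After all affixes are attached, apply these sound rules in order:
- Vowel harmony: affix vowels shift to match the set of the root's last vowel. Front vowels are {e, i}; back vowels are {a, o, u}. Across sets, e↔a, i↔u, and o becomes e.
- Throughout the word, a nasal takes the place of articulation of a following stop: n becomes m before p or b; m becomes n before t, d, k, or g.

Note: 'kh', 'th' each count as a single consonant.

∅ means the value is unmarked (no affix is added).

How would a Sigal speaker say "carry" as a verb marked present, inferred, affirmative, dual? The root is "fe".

fethetkhekhthe

Attach evidentiality inferred -tho → fetho.
Attach tense present -t → fethot.
Attach number dual -khokh → fethotkhokh.
Attach polarity affirmative -tha → fethotkhokhtha.
Apply vowel harmony: fethotkhokhtha → fethetkhekhthe.
Nasal assimilation: no change.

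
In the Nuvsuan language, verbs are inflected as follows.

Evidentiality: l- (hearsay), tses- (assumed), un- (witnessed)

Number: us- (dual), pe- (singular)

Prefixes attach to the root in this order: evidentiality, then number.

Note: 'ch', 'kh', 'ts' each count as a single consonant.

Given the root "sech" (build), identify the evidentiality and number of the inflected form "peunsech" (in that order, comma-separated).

Segment: pe-un-sech.
evidentiality: un- → witnessed.
number: pe- → singular.

witnessed, singular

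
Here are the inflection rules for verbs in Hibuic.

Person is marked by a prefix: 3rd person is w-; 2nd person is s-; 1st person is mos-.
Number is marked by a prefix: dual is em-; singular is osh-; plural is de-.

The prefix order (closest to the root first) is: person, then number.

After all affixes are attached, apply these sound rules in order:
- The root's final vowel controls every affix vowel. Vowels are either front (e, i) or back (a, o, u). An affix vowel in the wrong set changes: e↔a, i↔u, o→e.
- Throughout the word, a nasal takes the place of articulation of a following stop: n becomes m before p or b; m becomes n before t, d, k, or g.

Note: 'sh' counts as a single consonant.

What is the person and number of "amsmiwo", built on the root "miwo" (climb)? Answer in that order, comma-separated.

2nd person, dual

Segment: em-s-miwo.
person: s- → 2nd person.
number: em- → dual.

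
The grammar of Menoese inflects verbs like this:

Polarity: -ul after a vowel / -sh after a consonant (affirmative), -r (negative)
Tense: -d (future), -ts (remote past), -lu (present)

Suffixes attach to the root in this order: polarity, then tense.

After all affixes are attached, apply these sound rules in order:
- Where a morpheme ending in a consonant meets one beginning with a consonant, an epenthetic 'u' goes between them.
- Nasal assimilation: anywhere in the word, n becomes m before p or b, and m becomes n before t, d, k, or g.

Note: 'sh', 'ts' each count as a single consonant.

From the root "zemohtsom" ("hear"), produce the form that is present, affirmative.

zemohtsomushulu

Attach polarity affirmative -sh (after consonant 'm') → zemohtsomsh.
Attach tense present -lu → zemohtsomshlu.
Apply epenthesis: zemohtsomshlu → zemohtsomushulu.
Nasal assimilation: no change.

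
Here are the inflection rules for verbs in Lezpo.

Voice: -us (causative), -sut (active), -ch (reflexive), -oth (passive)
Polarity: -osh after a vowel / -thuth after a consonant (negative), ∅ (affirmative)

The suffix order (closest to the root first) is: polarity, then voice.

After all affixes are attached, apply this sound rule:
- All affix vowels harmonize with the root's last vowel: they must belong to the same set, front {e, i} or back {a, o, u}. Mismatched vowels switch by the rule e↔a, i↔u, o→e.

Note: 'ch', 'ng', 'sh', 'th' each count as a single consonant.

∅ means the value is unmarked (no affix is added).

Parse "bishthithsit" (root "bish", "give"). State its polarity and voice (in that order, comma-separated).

Segment: bish-thuth-sut.
polarity: -osh/thuth → negative.
voice: -sut → active.

negative, active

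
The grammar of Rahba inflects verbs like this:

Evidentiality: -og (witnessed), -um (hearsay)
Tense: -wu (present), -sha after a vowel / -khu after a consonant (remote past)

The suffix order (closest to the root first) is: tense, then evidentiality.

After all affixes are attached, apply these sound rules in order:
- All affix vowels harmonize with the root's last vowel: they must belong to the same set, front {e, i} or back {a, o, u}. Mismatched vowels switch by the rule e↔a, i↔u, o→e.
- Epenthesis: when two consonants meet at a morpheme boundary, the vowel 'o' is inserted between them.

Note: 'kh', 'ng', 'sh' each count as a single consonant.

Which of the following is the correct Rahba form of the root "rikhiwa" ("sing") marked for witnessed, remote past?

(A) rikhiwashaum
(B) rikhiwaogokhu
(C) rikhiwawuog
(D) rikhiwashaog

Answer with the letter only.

Attach tense remote past -sha (after vowel 'a') → rikhiwasha.
Attach evidentiality witnessed -og → rikhiwashaog.
Vowel harmony: no change.
Epenthesis: no change.
So the correct form is rikhiwashaog, option (D).
(B) rikhiwaogokhu is wrong: it has the affixes in the wrong order.
(C) rikhiwawuog is wrong: it uses present instead of remote past for tense.
(A) rikhiwashaum is wrong: it uses hearsay instead of witnessed for evidentiality.

D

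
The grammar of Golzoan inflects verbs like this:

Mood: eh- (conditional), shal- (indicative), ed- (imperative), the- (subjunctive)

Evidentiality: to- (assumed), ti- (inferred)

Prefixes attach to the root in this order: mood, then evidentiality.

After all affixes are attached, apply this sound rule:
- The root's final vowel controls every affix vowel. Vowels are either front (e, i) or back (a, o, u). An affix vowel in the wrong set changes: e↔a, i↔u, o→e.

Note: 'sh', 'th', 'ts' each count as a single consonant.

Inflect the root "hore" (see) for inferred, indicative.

Attach mood indicative shal- → shalhore.
Attach evidentiality inferred ti- → tishalhore.
Apply vowel harmony: tishalhore → tishelhore.

tishelhore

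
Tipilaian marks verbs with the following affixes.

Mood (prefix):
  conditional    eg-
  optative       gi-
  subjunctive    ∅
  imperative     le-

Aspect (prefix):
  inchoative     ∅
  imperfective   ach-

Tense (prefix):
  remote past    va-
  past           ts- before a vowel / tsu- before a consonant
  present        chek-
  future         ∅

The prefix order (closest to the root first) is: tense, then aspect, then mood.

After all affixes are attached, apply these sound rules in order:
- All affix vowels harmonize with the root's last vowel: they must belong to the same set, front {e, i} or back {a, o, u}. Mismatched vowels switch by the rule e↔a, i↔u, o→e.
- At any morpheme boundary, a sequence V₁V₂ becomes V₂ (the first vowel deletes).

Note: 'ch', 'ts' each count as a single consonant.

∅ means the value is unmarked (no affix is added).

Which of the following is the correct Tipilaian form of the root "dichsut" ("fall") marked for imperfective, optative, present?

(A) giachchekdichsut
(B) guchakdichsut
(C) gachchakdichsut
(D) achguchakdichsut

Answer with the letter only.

Attach tense present chek- → chekdichsut.
Attach aspect imperfective ach- → achchekdichsut.
Attach mood optative gi- → giachchekdichsut.
Apply vowel harmony: giachchekdichsut → guachchakdichsut.
Apply vowel deletion: guachchakdichsut → gachchakdichsut.
So the correct form is gachchakdichsut, option (C).
(A) giachchekdichsut is wrong: it fails to apply the sound rule(s).
(B) guchakdichsut is wrong: it uses inchoative instead of imperfective for aspect.
(D) achguchakdichsut is wrong: it has the affixes in the wrong order.

C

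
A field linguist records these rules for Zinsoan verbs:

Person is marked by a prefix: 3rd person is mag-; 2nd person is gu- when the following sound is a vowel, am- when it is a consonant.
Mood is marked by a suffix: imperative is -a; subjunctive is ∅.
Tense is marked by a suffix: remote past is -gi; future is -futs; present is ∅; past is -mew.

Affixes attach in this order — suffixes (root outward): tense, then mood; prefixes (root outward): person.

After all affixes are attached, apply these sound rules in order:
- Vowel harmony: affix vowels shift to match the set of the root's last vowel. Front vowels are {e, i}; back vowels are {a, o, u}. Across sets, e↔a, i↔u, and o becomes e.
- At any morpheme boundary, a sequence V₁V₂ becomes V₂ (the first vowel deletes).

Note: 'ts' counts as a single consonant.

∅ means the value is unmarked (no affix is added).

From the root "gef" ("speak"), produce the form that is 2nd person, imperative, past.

Attach tense past -mew → gefmew.
Attach person 2nd person am- (before consonant 'g') → amgefmew.
Attach mood imperative -a → amgefmewa.
Apply vowel harmony: amgefmewa → emgefmewe.
Vowel deletion: no change.

emgefmewe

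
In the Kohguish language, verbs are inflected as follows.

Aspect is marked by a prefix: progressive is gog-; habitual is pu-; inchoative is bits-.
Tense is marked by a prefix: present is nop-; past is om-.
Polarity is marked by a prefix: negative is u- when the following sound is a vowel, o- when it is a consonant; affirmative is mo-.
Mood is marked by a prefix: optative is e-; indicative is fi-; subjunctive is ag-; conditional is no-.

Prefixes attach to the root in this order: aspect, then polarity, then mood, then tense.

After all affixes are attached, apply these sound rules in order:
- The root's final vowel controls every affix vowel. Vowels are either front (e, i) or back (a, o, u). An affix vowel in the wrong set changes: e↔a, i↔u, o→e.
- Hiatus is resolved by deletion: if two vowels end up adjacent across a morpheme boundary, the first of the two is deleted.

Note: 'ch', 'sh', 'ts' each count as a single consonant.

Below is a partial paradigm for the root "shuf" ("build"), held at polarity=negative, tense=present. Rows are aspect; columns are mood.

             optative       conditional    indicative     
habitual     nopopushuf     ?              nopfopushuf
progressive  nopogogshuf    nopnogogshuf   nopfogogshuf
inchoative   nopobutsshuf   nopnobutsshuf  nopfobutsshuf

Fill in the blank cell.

Attach aspect habitual pu- → pushuf.
Attach polarity negative o- (before consonant 'p') → opushuf.
Attach mood conditional no- → noopushuf.
Attach tense present nop- → nopnoopushuf.
Vowel harmony: no change.
Apply vowel deletion: nopnoopushuf → nopnopushuf.

nopnopushuf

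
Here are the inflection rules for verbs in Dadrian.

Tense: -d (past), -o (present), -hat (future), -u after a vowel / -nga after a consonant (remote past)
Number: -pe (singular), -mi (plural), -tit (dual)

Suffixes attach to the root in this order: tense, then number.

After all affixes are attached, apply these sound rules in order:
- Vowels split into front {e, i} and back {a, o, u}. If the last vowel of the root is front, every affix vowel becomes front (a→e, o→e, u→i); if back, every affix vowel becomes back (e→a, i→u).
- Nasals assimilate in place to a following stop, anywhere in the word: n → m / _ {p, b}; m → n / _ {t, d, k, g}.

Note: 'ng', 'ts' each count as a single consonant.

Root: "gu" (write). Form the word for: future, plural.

guhatmu

Attach tense future -hat → guhat.
Attach number plural -mi → guhatmi.
Apply vowel harmony: guhatmi → guhatmu.
Nasal assimilation: no change.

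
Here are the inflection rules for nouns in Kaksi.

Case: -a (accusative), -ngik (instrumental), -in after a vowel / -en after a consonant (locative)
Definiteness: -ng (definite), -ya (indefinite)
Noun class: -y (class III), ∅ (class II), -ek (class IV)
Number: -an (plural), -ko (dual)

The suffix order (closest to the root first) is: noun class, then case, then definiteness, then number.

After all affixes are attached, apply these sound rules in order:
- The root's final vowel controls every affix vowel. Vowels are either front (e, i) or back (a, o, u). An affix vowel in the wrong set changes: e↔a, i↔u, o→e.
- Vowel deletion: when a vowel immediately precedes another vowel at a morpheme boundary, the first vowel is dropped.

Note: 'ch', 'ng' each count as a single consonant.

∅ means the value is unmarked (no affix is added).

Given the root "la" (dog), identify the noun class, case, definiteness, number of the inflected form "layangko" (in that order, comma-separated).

Segment: la-y-a-ng-ko.
noun class: -y → class III.
case: -a → accusative.
definiteness: -ng → definite.
number: -ko → dual.

class III, accusative, definite, dual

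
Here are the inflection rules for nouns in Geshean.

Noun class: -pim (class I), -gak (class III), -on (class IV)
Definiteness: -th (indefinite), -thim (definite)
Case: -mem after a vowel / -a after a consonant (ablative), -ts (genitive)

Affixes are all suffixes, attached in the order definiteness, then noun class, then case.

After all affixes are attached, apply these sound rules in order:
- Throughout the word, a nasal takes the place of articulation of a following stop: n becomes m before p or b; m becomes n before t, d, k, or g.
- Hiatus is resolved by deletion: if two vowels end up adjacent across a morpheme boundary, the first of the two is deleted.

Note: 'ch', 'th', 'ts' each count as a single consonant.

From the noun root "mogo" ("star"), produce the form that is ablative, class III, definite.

Attach definiteness definite -thim → mogothim.
Attach noun class class III -gak → mogothimgak.
Attach case ablative -a (after consonant 'k') → mogothimgaka.
Apply nasal assimilation: mogothimgaka → mogothingaka.
Vowel deletion: no change.

mogothingaka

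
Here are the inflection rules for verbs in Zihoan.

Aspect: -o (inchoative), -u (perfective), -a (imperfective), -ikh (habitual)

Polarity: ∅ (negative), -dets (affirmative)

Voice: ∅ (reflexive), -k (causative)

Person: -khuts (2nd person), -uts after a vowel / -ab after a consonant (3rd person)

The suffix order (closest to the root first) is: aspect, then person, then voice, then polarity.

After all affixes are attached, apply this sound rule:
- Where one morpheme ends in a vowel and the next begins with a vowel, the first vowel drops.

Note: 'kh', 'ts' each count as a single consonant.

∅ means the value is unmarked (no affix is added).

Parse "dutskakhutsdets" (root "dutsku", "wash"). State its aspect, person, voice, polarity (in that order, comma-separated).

Segment: dutsku-a-khuts-dets.
aspect: -a → imperfective.
person: -khuts → 2nd person.
voice: ∅ → reflexive.
polarity: -dets → affirmative.

imperfective, 2nd person, reflexive, affirmative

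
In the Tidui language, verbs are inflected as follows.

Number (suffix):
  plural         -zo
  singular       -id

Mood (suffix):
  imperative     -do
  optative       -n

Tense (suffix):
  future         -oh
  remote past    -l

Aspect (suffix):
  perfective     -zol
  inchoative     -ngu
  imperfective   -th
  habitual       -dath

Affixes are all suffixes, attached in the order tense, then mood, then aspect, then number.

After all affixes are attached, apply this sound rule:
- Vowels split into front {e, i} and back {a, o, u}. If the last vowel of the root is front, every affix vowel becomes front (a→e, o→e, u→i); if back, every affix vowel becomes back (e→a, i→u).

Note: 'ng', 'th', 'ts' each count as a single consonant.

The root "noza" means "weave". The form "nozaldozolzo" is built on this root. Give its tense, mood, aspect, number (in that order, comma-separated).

remote past, imperative, perfective, plural

Segment: noza-l-do-zol-zo.
tense: -l → remote past.
mood: -do → imperative.
aspect: -zol → perfective.
number: -zo → plural.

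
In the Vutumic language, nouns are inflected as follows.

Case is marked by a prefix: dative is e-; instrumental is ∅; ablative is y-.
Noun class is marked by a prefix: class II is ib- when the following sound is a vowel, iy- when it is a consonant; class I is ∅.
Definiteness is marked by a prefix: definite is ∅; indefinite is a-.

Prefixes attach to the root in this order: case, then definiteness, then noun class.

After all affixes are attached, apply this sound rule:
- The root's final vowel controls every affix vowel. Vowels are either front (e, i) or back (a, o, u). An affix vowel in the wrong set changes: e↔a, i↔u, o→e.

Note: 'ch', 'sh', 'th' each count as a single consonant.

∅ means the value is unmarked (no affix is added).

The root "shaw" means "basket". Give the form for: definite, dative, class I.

ashaw

Attach case dative e- → eshaw.
definiteness = definite: zero marking, form stays eshaw.
noun class = class I: zero marking, form stays eshaw.
Apply vowel harmony: eshaw → ashaw.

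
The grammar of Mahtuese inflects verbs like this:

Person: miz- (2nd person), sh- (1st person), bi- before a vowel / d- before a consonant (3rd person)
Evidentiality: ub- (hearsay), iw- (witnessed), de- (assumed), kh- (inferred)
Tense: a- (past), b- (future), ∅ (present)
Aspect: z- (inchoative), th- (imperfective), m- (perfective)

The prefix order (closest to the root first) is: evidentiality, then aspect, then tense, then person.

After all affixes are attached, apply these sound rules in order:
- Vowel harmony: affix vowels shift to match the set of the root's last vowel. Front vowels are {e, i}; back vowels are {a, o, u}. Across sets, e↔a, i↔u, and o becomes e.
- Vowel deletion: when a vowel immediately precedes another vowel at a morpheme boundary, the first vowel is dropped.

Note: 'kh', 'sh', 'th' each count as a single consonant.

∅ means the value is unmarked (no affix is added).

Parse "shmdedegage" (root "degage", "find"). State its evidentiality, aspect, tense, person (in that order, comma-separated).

Segment: sh-m-de-degage.
evidentiality: de- → assumed.
aspect: m- → perfective.
tense: ∅ → present.
person: sh- → 1st person.

assumed, perfective, present, 1st person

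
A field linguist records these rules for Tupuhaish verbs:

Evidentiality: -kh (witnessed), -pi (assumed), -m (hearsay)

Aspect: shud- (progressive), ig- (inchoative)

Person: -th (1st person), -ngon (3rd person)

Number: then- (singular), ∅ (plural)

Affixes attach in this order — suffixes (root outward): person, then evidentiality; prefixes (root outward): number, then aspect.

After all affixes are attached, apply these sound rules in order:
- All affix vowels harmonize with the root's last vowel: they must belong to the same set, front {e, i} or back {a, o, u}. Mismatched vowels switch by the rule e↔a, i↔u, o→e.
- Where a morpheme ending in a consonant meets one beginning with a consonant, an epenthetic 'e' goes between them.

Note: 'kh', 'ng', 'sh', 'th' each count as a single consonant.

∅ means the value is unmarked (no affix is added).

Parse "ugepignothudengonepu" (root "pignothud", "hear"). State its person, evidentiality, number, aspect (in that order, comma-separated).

Segment: ig-pignothud-ngon-pi.
person: -ngon → 3rd person.
evidentiality: -pi → assumed.
number: ∅ → plural.
aspect: ig- → inchoative.

3rd person, assumed, plural, inchoative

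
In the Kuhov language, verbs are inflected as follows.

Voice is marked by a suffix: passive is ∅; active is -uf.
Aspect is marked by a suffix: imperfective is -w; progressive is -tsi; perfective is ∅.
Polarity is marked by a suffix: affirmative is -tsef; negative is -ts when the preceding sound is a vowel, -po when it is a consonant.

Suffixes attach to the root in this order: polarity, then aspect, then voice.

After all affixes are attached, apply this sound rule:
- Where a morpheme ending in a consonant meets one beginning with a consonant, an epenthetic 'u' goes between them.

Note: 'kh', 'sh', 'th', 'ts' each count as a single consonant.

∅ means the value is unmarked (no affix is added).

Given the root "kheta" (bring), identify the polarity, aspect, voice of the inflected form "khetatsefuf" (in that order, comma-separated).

Segment: kheta-tsef-uf.
polarity: -tsef → affirmative.
aspect: ∅ → perfective.
voice: -uf → active.

affirmative, perfective, active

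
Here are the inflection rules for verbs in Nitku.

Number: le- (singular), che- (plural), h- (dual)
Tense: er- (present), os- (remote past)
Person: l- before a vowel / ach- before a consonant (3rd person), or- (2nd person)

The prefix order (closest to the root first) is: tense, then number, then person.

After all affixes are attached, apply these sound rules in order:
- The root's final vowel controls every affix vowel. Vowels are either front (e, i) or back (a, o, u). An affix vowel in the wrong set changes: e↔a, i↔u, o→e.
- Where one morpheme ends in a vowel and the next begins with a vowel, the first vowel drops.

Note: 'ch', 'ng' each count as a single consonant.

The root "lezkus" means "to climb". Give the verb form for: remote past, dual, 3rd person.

Attach tense remote past os- → oslezkus.
Attach number dual h- → hoslezkus.
Attach person 3rd person ach- (before consonant 'h') → achhoslezkus.
Vowel harmony: no change.
Vowel deletion: no change.

achhoslezkus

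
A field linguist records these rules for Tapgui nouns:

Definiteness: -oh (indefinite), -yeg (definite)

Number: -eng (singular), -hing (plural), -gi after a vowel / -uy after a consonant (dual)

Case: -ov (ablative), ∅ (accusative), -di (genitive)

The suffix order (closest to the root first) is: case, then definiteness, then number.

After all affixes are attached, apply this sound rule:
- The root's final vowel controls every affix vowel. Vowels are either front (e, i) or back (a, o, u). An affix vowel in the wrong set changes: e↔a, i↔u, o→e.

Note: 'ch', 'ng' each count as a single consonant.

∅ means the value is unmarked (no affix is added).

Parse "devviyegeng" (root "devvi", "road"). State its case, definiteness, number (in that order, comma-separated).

Segment: devvi-yeg-eng.
case: ∅ → accusative.
definiteness: -yeg → definite.
number: -eng → singular.

accusative, definite, singular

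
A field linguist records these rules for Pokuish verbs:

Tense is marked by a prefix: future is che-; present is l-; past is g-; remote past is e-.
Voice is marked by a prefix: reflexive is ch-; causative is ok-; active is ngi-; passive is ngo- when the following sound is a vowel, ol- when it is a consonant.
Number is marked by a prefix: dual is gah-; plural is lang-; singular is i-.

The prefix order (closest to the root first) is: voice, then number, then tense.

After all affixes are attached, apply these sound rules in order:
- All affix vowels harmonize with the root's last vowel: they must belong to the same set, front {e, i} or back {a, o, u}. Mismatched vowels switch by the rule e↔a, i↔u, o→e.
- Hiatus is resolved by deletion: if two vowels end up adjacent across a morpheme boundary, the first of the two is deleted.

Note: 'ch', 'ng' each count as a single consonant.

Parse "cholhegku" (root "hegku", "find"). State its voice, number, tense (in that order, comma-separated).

Segment: che-i-ol-hegku.
voice: ngo/ol- → passive.
number: i- → singular.
tense: che- → future.

passive, singular, future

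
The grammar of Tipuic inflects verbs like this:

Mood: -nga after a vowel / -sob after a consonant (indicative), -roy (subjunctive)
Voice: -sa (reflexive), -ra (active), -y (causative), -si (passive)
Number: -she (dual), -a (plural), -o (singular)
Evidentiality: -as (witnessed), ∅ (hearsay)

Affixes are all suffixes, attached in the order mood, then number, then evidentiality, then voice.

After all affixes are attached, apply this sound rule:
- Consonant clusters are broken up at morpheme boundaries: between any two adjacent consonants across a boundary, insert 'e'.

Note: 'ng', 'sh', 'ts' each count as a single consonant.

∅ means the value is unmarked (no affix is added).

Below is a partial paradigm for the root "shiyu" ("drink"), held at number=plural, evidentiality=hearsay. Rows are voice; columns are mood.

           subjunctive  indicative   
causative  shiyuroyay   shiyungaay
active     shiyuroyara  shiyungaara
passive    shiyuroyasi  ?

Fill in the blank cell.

shiyungaasi

Attach mood indicative -nga (after vowel 'u') → shiyunga.
Attach number plural -a → shiyungaa.
evidentiality = hearsay: zero marking, form stays shiyungaa.
Attach voice passive -si → shiyungaasi.
Epenthesis: no change.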